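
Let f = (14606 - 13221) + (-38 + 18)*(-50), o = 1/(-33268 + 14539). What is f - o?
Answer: 44668666/18729 ≈ 2385.0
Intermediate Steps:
o = -1/18729 (o = 1/(-18729) = -1/18729 ≈ -5.3393e-5)
f = 2385 (f = 1385 - 20*(-50) = 1385 + 1000 = 2385)
f - o = 2385 - 1*(-1/18729) = 2385 + 1/18729 = 44668666/18729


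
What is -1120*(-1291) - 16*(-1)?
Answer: 1445936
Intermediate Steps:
-1120*(-1291) - 16*(-1) = 1445920 + 16 = 1445936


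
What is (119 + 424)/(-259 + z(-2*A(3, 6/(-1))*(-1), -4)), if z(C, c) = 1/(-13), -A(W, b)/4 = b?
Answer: -7059/3368 ≈ -2.0959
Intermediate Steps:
A(W, b) = -4*b
z(C, c) = -1/13
(119 + 424)/(-259 + z(-2*A(3, 6/(-1))*(-1), -4)) = (119 + 424)/(-259 - 1/13) = 543/(-3368/13) = 543*(-13/3368) = -7059/3368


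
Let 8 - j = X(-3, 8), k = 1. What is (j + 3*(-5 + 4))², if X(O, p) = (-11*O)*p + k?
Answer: 67600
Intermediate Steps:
X(O, p) = 1 - 11*O*p (X(O, p) = (-11*O)*p + 1 = -11*O*p + 1 = 1 - 11*O*p)
j = -257 (j = 8 - (1 - 11*(-3)*8) = 8 - (1 + 264) = 8 - 1*265 = 8 - 265 = -257)
(j + 3*(-5 + 4))² = (-257 + 3*(-5 + 4))² = (-257 + 3*(-1))² = (-257 - 3)² = (-260)² = 67600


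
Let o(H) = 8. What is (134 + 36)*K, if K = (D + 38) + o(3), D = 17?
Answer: 10710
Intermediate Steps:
K = 63 (K = (17 + 38) + 8 = 55 + 8 = 63)
(134 + 36)*K = (134 + 36)*63 = 170*63 = 10710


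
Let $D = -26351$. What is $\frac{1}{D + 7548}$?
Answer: $- \frac{1}{18803} \approx -5.3183 \cdot 10^{-5}$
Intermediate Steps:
$\frac{1}{D + 7548} = \frac{1}{-26351 + 7548} = \frac{1}{-18803} = - \frac{1}{18803}$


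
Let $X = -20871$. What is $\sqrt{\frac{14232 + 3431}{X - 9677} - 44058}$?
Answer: $\frac{i \sqrt{10278649350739}}{15274} \approx 209.9 i$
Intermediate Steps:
$\sqrt{\frac{14232 + 3431}{X - 9677} - 44058} = \sqrt{\frac{14232 + 3431}{-20871 - 9677} - 44058} = \sqrt{\frac{17663}{-30548} - 44058} = \sqrt{17663 \left(- \frac{1}{30548}\right) - 44058} = \sqrt{- \frac{17663}{30548} - 44058} = \sqrt{- \frac{1345901447}{30548}} = \frac{i \sqrt{10278649350739}}{15274}$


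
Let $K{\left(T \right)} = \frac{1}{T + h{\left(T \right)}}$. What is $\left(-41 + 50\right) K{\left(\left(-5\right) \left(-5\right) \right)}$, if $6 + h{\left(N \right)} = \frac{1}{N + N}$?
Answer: $\frac{150}{317} \approx 0.47319$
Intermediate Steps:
$h{\left(N \right)} = -6 + \frac{1}{2 N}$ ($h{\left(N \right)} = -6 + \frac{1}{N + N} = -6 + \frac{1}{2 N}$)
$K{\left(T \right)} = \frac{1}{-6 + T + \frac{1}{2 T}}$ ($K{\left(T \right)} = \frac{1}{T - \left(6 - \frac{1}{2 T}\right)} = \frac{1}{-6 + T + \frac{1}{2 T}}$)
$\left(-41 + 50\right) K{\left(\left(-5\right) \left(-5\right) \right)} = \left(-41 + 50\right) \frac{2 \left(\left(-5\right) \left(-5\right)\right)}{1 + 2 \left(\left(-5\right) \left(-5\right)\right) \left(-6 - -25\right)} = 9 \cdot 2 \cdot 25 \frac{1}{1 + 2 \cdot 25 \left(-6 + 25\right)} = 9 \cdot 2 \cdot 25 \frac{1}{1 + 2 \cdot 25 \cdot 19} = 9 \cdot 2 \cdot 25 \frac{1}{1 + 950} = 9 \cdot 2 \cdot 25 \cdot \frac{1}{951} = 9 \cdot \frac{50}{951} = \frac{150}{317}$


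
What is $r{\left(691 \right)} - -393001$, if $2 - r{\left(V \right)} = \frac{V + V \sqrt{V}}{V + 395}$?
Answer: $\frac{426800567}{1086} - \frac{691 \sqrt{691}}{1086} \approx 3.9299 \cdot 10^{5}$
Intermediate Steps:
$r{\left(V \right)} = 2 - \frac{V + V^{\frac{3}{2}}}{395 + V}$ ($r{\left(V \right)} = 2 - \frac{V + V \sqrt{V}}{V + 395} = 2 - \frac{V + V^{\frac{3}{2}}}{395 + V}$)
$r{\left(691 \right)} - -393001 = \frac{790 + 691 - 691^{\frac{3}{2}}}{395 + 691} - -393001 = \frac{790 + 691 - 691 \sqrt{691}}{1086} + 393001 = \frac{1481 - 691 \sqrt{691}}{1086} + 393001 = \left(\frac{1481}{1086} - \frac{691 \sqrt{691}}{1086}\right) + 393001 = \frac{426800567}{1086} - \frac{691 \sqrt{691}}{1086}$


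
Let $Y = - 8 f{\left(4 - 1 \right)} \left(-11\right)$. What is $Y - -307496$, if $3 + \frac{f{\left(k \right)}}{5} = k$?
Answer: $307496$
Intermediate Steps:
$f{\left(k \right)} = -15 + 5 k$
$Y = 0$ ($Y = - 8 \left(-15 + 5 \left(4 - 1\right)\right) \left(-11\right) = - 8 \left(-15 + 5 \cdot 3\right) \left(-11\right) = - 8 \left(-15 + 15\right) \left(-11\right) = \left(-8\right) 0 \left(-11\right) = 0 \left(-11\right) = 0$)
$Y - -307496 = 0 - -307496 = 0 + 307496 = 307496$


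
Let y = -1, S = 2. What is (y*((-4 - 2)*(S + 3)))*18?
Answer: 540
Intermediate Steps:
(y*((-4 - 2)*(S + 3)))*18 = -(-4 - 2)*(2 + 3)*18 = -(-6)*5*18 = -1*(-30)*18 = 30*18 = 540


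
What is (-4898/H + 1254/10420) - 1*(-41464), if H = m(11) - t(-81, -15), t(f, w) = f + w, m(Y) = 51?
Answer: 31730607269/765870 ≈ 41431.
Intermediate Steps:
H = 147 (H = 51 - (-81 - 15) = 51 - 1*(-96) = 51 + 96 = 147)
(-4898/H + 1254/10420) - 1*(-41464) = (-4898/147 + 1254/10420) - 1*(-41464) = (-4898*1/147 + 1254*(1/10420)) + 41464 = (-4898/147 + 627/5210) + 41464 = -25426411/765870 + 41464 = 31730607269/765870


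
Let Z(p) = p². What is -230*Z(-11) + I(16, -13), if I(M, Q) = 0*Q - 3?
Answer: -27833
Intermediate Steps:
I(M, Q) = -3 (I(M, Q) = 0 - 3 = -3)
-230*Z(-11) + I(16, -13) = -230*(-11)² - 3 = -230*121 - 3 = -27830 - 3 = -27833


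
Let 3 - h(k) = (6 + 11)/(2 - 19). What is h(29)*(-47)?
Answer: -188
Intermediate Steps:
h(k) = 4 (h(k) = 3 - (6 + 11)/(2 - 19) = 3 - 17/(-17) = 3 - 17*(-1)/17 = 3 - 1*(-1) = 3 + 1 = 4)
h(29)*(-47) = 4*(-47) = -188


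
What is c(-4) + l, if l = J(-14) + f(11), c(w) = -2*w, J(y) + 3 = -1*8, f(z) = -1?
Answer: -4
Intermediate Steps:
J(y) = -11 (J(y) = -3 - 1*8 = -3 - 8 = -11)
l = -12 (l = -11 - 1 = -12)
c(-4) + l = -2*(-4) - 12 = 8 - 12 = -4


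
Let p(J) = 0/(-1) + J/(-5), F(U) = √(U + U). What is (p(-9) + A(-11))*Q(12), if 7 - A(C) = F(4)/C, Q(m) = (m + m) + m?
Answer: 1584/5 + 72*√2/11 ≈ 326.06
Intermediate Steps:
Q(m) = 3*m (Q(m) = 2*m + m = 3*m)
F(U) = √2*√U (F(U) = √(2*U) = √2*√U)
p(J) = -J/5 (p(J) = 0*(-1) + J*(-⅕) = 0 - J/5 = -J/5)
A(C) = 7 - 2*√2/C (A(C) = 7 - √2*√4/C = 7 - √2*2/C = 7 - 2*√2/C)
(p(-9) + A(-11))*Q(12) = (-⅕*(-9) + (7 - 2*√2/(-11)))*(3*12) = (9/5 + (7 - 2*√2*(-1/11)))*36 = (9/5 + (7 + 2*√2/11))*36 = (44/5 + 2*√2/11)*36 = 1584/5 + 72*√2/11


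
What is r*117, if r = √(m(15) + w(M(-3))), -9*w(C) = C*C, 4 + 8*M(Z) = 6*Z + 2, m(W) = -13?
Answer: 39*I*√493/2 ≈ 432.97*I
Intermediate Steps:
M(Z) = -¼ + 3*Z/4 (M(Z) = -½ + (6*Z + 2)/8 = -½ + (2 + 6*Z)/8 = -½ + (¼ + 3*Z/4) = -¼ + 3*Z/4)
w(C) = -C²/9 (w(C) = -C*C/9 = -C²/9)
r = I*√493/6 (r = √(-13 - (-¼ + (¾)*(-3))²/9) = √(-13 - (-¼ - 9/4)²/9) = √(-13 - (-5/2)²/9) = √(-13 - ⅑*25/4) = √(-13 - 25/36) = √(-493/36) = I*√493/6 ≈ 3.7006*I)
r*117 = (I*√493/6)*117 = 39*I*√493/2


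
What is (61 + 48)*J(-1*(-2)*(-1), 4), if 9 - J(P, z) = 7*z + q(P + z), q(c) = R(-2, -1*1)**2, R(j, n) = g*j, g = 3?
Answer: -5995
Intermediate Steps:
R(j, n) = 3*j
q(c) = 36 (q(c) = (3*(-2))**2 = (-6)**2 = 36)
J(P, z) = -27 - 7*z (J(P, z) = 9 - (7*z + 36) = 9 - (36 + 7*z) = 9 + (-36 - 7*z) = -27 - 7*z)
(61 + 48)*J(-1*(-2)*(-1), 4) = (61 + 48)*(-27 - 7*4) = 109*(-27 - 28) = 109*(-55) = -5995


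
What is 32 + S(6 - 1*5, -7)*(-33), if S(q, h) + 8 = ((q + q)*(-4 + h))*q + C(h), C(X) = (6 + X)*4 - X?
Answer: 923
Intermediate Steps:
C(X) = 24 + 3*X (C(X) = (24 + 4*X) - X = 24 + 3*X)
S(q, h) = 16 + 3*h + 2*q²*(-4 + h) (S(q, h) = -8 + (((q + q)*(-4 + h))*q + (24 + 3*h)) = -8 + (((2*q)*(-4 + h))*q + (24 + 3*h)) = -8 + ((2*q*(-4 + h))*q + (24 + 3*h)) = -8 + (2*q²*(-4 + h) + (24 + 3*h)) = -8 + (24 + 3*h + 2*q²*(-4 + h)) = 16 + 3*h + 2*q²*(-4 + h))
32 + S(6 - 1*5, -7)*(-33) = 32 + (16 - 8*(6 - 1*5)² + 3*(-7) + 2*(-7)*(6 - 1*5)²)*(-33) = 32 + (16 - 8*(6 - 5)² - 21 + 2*(-7)*(6 - 5)²)*(-33) = 32 + (16 - 8*1² - 21 + 2*(-7)*1²)*(-33) = 32 + (16 - 8*1 - 21 + 2*(-7)*1)*(-33) = 32 + (16 - 8 - 21 - 14)*(-33) = 32 - 27*(-33) = 32 + 891 = 923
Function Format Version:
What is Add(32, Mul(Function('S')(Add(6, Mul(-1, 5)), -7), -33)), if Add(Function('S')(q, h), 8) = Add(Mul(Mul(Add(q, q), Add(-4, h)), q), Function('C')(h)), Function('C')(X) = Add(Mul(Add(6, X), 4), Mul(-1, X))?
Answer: 923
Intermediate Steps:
Function('C')(X) = Add(24, Mul(3, X)) (Function('C')(X) = Add(Add(24, Mul(4, X)), Mul(-1, X)) = Add(24, Mul(3, X)))
Function('S')(q, h) = Add(16, Mul(3, h), Mul(2, Pow(q, 2), Add(-4, h))) (Function('S')(q, h) = Add(-8, Add(Mul(Mul(Add(q, q), Add(-4, h)), q), Add(24, Mul(3, h)))) = Add(-8, Add(Mul(Mul(Mul(2, q), Add(-4, h)), q), Add(24, Mul(3, h)))) = Add(-8, Add(Mul(Mul(2, q, Add(-4, h)), q), Add(24, Mul(3, h)))) = Add(-8, Add(Mul(2, Pow(q, 2), Add(-4, h)), Add(24, Mul(3, h)))) = Add(-8, Add(24, Mul(3, h), Mul(2, Pow(q, 2), Add(-4, h)))) = Add(16, Mul(3, h), Mul(2, Pow(q, 2), Add(-4, h))))
Add(32, Mul(Function('S')(Add(6, Mul(-1, 5)), -7), -33)) = Add(32, Mul(Add(16, Mul(-8, Pow(Add(6, Mul(-1, 5)), 2)), Mul(3, -7), Mul(2, -7, Pow(Add(6, Mul(-1, 5)), 2))), -33)) = Add(32, Mul(Add(16, Mul(-8, Pow(Add(6, -5), 2)), -21, Mul(2, -7, Pow(Add(6, -5), 2))), -33)) = Add(32, Mul(Add(16, Mul(-8, Pow(1, 2)), -21, Mul(2, -7, Pow(1, 2))), -33)) = Add(32, Mul(Add(16, Mul(-8, 1), -21, Mul(2, -7, 1)), -33)) = Add(32, Mul(Add(16, -8, -21, -14), -33)) = Add(32, Mul(-27, -33)) = Add(32, 891) = 923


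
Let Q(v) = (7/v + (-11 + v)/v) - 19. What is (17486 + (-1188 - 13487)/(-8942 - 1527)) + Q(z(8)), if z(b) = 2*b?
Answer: 731538199/41876 ≈ 17469.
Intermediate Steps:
Q(v) = -19 + 7/v + (-11 + v)/v (Q(v) = (7/v + (-11 + v)/v) - 19 = -19 + 7/v + (-11 + v)/v)
(17486 + (-1188 - 13487)/(-8942 - 1527)) + Q(z(8)) = (17486 + (-1188 - 13487)/(-8942 - 1527)) + (-18 - 4/(2*8)) = (17486 - 14675/(-10469)) + (-18 - 4/16) = (17486 - 14675*(-1/10469)) + (-18 - 4*1/16) = (17486 + 14675/10469) + (-18 - 1/4) = 183075609/10469 - 73/4 = 731538199/41876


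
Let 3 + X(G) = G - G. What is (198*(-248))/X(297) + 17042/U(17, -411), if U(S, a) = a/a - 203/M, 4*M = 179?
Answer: 7310426/633 ≈ 11549.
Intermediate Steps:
M = 179/4 (M = (¼)*179 = 179/4 ≈ 44.750)
X(G) = -3 (X(G) = -3 + (G - G) = -3 + 0 = -3)
U(S, a) = -633/179 (U(S, a) = a/a - 203/179/4 = 1 - 203*4/179 = 1 - 812/179 = -633/179)
(198*(-248))/X(297) + 17042/U(17, -411) = (198*(-248))/(-3) + 17042/(-633/179) = -49104*(-⅓) + 17042*(-179/633) = 16368 - 3050518/633 = 7310426/633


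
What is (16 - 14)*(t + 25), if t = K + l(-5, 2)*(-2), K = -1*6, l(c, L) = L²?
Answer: 22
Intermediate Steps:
K = -6
t = -14 (t = -6 + 2²*(-2) = -6 + 4*(-2) = -6 - 8 = -14)
(16 - 14)*(t + 25) = (16 - 14)*(-14 + 25) = 2*11 = 22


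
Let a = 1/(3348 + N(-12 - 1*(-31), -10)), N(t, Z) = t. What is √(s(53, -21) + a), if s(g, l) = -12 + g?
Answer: 8*√7262619/3367 ≈ 6.4031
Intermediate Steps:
a = 1/3367 (a = 1/(3348 + (-12 - 1*(-31))) = 1/(3348 + (-12 + 31)) = 1/(3348 + 19) = 1/3367 ≈ 0.00029700)
√(s(53, -21) + a) = √((-12 + 53) + 1/3367) = √(41 + 1/3367) = √(138048/3367) = 8*√7262619/3367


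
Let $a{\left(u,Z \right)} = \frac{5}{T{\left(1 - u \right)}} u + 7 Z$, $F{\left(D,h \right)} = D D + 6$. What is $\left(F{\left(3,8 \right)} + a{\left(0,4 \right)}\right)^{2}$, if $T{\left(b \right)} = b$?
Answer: $1849$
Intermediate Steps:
$F{\left(D,h \right)} = 6 + D^{2}$ ($F{\left(D,h \right)} = D^{2} + 6 = 6 + D^{2}$)
$a{\left(u,Z \right)} = 7 Z + \frac{5 u}{1 - u}$ ($a{\left(u,Z \right)} = \frac{5}{1 - u} u + 7 Z = \frac{5 u}{1 - u} + 7 Z = 7 Z + \frac{5 u}{1 - u}$)
$\left(F{\left(3,8 \right)} + a{\left(0,4 \right)}\right)^{2} = \left(\left(6 + 3^{2}\right) + \frac{\left(-5\right) 0 + 7 \cdot 4 \left(-1 + 0\right)}{-1 + 0}\right)^{2} = \left(\left(6 + 9\right) + \frac{0 + 7 \cdot 4 \left(-1\right)}{-1}\right)^{2} = \left(15 - \left(0 - 28\right)\right)^{2} = \left(15 - -28\right)^{2} = \left(15 + 28\right)^{2} = 43^{2} = 1849$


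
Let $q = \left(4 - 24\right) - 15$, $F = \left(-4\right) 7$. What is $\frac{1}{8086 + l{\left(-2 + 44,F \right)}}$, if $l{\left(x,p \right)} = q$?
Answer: $\frac{1}{8051} \approx 0.00012421$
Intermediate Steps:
$F = -28$
$q = -35$ ($q = -20 - 15 = -35$)
$l{\left(x,p \right)} = -35$
$\frac{1}{8086 + l{\left(-2 + 44,F \right)}} = \frac{1}{8086 - 35} = \frac{1}{8051}$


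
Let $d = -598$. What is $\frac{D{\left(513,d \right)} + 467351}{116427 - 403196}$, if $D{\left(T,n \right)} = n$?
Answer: $- \frac{66679}{40967} \approx -1.6276$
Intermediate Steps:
$\frac{D{\left(513,d \right)} + 467351}{116427 - 403196} = \frac{-598 + 467351}{116427 - 403196} = \frac{466753}{-286769} = 466753 \left(- \frac{1}{286769}\right) = - \frac{66679}{40967}$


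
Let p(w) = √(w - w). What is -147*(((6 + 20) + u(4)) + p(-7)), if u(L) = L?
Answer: -4410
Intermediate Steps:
p(w) = 0 (p(w) = √0 = 0)
-147*(((6 + 20) + u(4)) + p(-7)) = -147*(((6 + 20) + 4) + 0) = -147*((26 + 4) + 0) = -147*(30 + 0) = -147*30 = -4410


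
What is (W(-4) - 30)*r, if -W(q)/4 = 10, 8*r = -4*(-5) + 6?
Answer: -455/2 ≈ -227.50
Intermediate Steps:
r = 13/4 (r = (-4*(-5) + 6)/8 = (20 + 6)/8 = (1/8)*26 = 13/4 ≈ 3.2500)
W(q) = -40 (W(q) = -4*10 = -40)
(W(-4) - 30)*r = (-40 - 30)*(13/4) = -70*13/4 = -455/2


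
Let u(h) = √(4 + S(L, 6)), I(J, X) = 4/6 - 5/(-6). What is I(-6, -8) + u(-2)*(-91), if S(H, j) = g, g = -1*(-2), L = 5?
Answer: 3/2 - 91*√6 ≈ -221.40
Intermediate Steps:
g = 2
S(H, j) = 2
I(J, X) = 3/2 (I(J, X) = 4*(⅙) - 5*(-⅙) = ⅔ + ⅚ = 3/2)
u(h) = √6 (u(h) = √(4 + 2) = √6)
I(-6, -8) + u(-2)*(-91) = 3/2 + √6*(-91) = 3/2 - 91*√6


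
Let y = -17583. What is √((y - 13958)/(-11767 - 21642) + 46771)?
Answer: 2*√13051258256730/33409 ≈ 216.27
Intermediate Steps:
√((y - 13958)/(-11767 - 21642) + 46771) = √((-17583 - 13958)/(-11767 - 21642) + 46771) = √(-31541/(-33409) + 46771) = √(-31541*(-1/33409) + 46771) = √(31541/33409 + 46771) = √(1562603880/33409) = 2*√13051258256730/33409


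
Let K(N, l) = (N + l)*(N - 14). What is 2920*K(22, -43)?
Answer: -490560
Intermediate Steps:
K(N, l) = (-14 + N)*(N + l) (K(N, l) = (N + l)*(-14 + N) = (-14 + N)*(N + l))
2920*K(22, -43) = 2920*(22**2 - 14*22 - 14*(-43) + 22*(-43)) = 2920*(484 - 308 + 602 - 946) = 2920*(-168) = -490560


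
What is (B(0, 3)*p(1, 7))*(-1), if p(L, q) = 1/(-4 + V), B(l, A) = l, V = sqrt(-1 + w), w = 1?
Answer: 0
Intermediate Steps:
V = 0 (V = sqrt(-1 + 1) = sqrt(0) = 0)
p(L, q) = -1/4 (p(L, q) = 1/(-4 + 0) = 1/(-4) = -1/4)
(B(0, 3)*p(1, 7))*(-1) = (0*(-1/4))*(-1) = 0*(-1) = 0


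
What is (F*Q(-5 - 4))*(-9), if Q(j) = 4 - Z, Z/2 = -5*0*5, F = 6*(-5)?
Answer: 1080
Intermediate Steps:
F = -30
Z = 0 (Z = 2*(-5*0*5) = 2*(0*5) = 2*0 = 0)
Q(j) = 4 (Q(j) = 4 - 1*0 = 4 + 0 = 4)
(F*Q(-5 - 4))*(-9) = -30*4*(-9) = -120*(-9) = 1080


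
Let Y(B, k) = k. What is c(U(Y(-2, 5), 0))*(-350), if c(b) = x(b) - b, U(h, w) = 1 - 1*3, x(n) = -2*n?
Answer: -2100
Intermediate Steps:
U(h, w) = -2 (U(h, w) = 1 - 3 = -2)
c(b) = -3*b (c(b) = -2*b - b = -3*b)
c(U(Y(-2, 5), 0))*(-350) = -3*(-2)*(-350) = 6*(-350) = -2100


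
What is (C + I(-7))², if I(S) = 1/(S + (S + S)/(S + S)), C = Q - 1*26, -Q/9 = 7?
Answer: 286225/36 ≈ 7950.7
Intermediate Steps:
Q = -63 (Q = -9*7 = -63)
C = -89 (C = -63 - 1*26 = -63 - 26 = -89)
I(S) = 1/(1 + S) (I(S) = 1/(S + (2*S)/((2*S))) = 1/(S + (2*S)*(1/(2*S))) = 1/(S + 1) = 1/(1 + S))
(C + I(-7))² = (-89 + 1/(1 - 7))² = (-89 + 1/(-6))² = (-89 - ⅙)² = (-535/6)² = 286225/36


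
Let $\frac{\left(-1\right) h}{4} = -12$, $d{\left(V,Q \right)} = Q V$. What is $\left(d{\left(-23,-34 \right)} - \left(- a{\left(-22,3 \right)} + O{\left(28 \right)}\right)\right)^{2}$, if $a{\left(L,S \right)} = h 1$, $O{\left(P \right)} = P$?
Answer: $643204$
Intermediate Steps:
$h = 48$ ($h = \left(-4\right) \left(-12\right) = 48$)
$a{\left(L,S \right)} = 48$ ($a{\left(L,S \right)} = 48 \cdot 1 = 48$)
$\left(d{\left(-23,-34 \right)} - \left(- a{\left(-22,3 \right)} + O{\left(28 \right)}\right)\right)^{2} = \left(\left(-34\right) \left(-23\right) + \left(48 - 28\right)\right)^{2} = \left(782 + \left(48 - 28\right)\right)^{2} = \left(782 + 20\right)^{2} = 802^{2} = 643204$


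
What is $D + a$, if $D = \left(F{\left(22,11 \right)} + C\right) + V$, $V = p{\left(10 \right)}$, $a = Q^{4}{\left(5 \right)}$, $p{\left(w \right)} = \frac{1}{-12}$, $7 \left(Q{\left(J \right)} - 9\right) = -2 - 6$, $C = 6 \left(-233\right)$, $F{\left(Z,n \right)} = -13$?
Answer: $\frac{69151367}{28812} \approx 2400.1$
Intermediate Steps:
$C = -1398$
$Q{\left(J \right)} = \frac{55}{7}$ ($Q{\left(J \right)} = 9 + \frac{-2 - 6}{7} = 9 + \frac{1}{7} \left(-8\right) = 9 - \frac{8}{7} = \frac{55}{7}$)
$p{\left(w \right)} = - \frac{1}{12}$
$a = \frac{9150625}{2401}$ ($a = \left(\frac{55}{7}\right)^{4} = \frac{9150625}{2401} \approx 3811.2$)
$V = - \frac{1}{12} \approx -0.083333$
$D = - \frac{16933}{12}$ ($D = \left(-13 - 1398\right) - \frac{1}{12} = -1411 - \frac{1}{12} = - \frac{16933}{12} \approx -1411.1$)
$D + a = - \frac{16933}{12} + \frac{9150625}{2401} = \frac{69151367}{28812}$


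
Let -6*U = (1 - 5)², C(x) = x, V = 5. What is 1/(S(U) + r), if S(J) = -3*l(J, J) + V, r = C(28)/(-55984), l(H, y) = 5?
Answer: -13996/139967 ≈ -0.099995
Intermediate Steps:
U = -8/3 (U = -(1 - 5)²/6 = -⅙*(-4)² = -⅙*16 = -8/3 ≈ -2.6667)
r = -7/13996 (r = 28/(-55984) = 28*(-1/55984) = -7/13996 ≈ -0.00050014)
S(J) = -10 (S(J) = -3*5 + 5 = -15 + 5 = -10)
1/(S(U) + r) = 1/(-10 - 7/13996) = 1/(-139967/13996) = -13996/139967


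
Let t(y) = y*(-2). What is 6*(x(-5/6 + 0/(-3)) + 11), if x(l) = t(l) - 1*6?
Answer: 40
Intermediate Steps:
t(y) = -2*y
x(l) = -6 - 2*l (x(l) = -2*l - 1*6 = -2*l - 6 = -6 - 2*l)
6*(x(-5/6 + 0/(-3)) + 11) = 6*((-6 - 2*(-5/6 + 0/(-3))) + 11) = 6*((-6 - 2*(-5*1/6 + 0*(-1/3))) + 11) = 6*((-6 - 2*(-5/6 + 0)) + 11) = 6*((-6 - 2*(-5/6)) + 11) = 6*((-6 + 5/3) + 11) = 6*(-13/3 + 11) = 6*(20/3) = 40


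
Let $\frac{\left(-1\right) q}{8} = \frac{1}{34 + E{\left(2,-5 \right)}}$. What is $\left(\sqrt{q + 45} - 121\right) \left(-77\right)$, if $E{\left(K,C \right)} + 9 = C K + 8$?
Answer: $9317 - \frac{77 \sqrt{23621}}{23} \approx 8802.5$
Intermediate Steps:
$E{\left(K,C \right)} = -1 + C K$ ($E{\left(K,C \right)} = -9 + \left(C K + 8\right) = -9 + \left(8 + C K\right) = -1 + C K$)
$q = - \frac{8}{23}$ ($q = - \frac{8}{34 - 11} = - \frac{8}{23} \approx -0.34783$)
$\left(\sqrt{q + 45} - 121\right) \left(-77\right) = \left(\sqrt{- \frac{8}{23} + 45} - 121\right) \left(-77\right) = \left(\sqrt{\frac{1027}{23}} - 121\right) \left(-77\right) = \left(\frac{\sqrt{23621}}{23} - 121\right) \left(-77\right) = \left(-121 + \frac{\sqrt{23621}}{23}\right) \left(-77\right) = 9317 - \frac{77 \sqrt{23621}}{23}$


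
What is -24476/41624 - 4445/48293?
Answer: -48822791/71790994 ≈ -0.68007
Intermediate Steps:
-24476/41624 - 4445/48293 = -24476*1/41624 - 4445*1/48293 = -6119/10406 - 635/6899 = -48822791/71790994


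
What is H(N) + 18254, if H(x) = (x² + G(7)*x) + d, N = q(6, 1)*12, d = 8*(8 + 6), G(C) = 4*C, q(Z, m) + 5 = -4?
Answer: 27006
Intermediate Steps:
q(Z, m) = -9 (q(Z, m) = -5 - 4 = -9)
d = 112 (d = 8*14 = 112)
N = -108 (N = -9*12 = -108)
H(x) = 112 + x² + 28*x (H(x) = (x² + (4*7)*x) + 112 = (x² + 28*x) + 112 = 112 + x² + 28*x)
H(N) + 18254 = (112 + (-108)² + 28*(-108)) + 18254 = (112 + 11664 - 3024) + 18254 = 8752 + 18254 = 27006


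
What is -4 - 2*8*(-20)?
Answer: 316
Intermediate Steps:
-4 - 2*8*(-20) = -4 - 16*(-20) = -4 + 320 = 316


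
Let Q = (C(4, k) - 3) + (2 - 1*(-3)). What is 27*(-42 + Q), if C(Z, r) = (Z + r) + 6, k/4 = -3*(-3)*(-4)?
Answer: -4698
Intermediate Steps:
k = -144 (k = 4*(-3*(-3)*(-4)) = 4*(9*(-4)) = 4*(-36) = -144)
C(Z, r) = 6 + Z + r
Q = -132 (Q = ((6 + 4 - 144) - 3) + (2 - 1*(-3)) = (-134 - 3) + (2 + 3) = -137 + 5 = -132)
27*(-42 + Q) = 27*(-42 - 132) = 27*(-174) = -4698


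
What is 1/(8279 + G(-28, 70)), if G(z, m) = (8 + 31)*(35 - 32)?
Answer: 1/8396 ≈ 0.00011910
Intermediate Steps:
G(z, m) = 117 (G(z, m) = 39*3 = 117)
1/(8279 + G(-28, 70)) = 1/(8279 + 117) = 1/8396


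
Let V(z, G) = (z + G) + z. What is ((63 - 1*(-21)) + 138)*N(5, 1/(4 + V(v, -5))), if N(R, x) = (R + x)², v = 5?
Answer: 156584/27 ≈ 5799.4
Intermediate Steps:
V(z, G) = G + 2*z (V(z, G) = (G + z) + z = G + 2*z)
((63 - 1*(-21)) + 138)*N(5, 1/(4 + V(v, -5))) = ((63 - 1*(-21)) + 138)*(5 + 1/(4 + (-5 + 2*5)))² = ((63 + 21) + 138)*(5 + 1/(4 + (-5 + 10)))² = (84 + 138)*(5 + 1/(4 + 5))² = 222*(5 + 1/9)² = 222*(5 + ⅑)² = 222*(46/9)² = 222*(2116/81) = 156584/27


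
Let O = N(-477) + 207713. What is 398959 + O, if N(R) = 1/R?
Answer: 289382543/477 ≈ 6.0667e+5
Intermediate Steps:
O = 99079100/477 (O = 1/(-477) + 207713 = -1/477 + 207713 = 99079100/477 ≈ 2.0771e+5)
398959 + O = 398959 + 99079100/477 = 289382543/477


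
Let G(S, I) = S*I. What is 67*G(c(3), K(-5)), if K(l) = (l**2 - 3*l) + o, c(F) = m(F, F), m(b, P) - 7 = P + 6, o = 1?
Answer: 43952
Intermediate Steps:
m(b, P) = 13 + P (m(b, P) = 7 + (P + 6) = 7 + (6 + P) = 13 + P)
c(F) = 13 + F
K(l) = 1 + l**2 - 3*l (K(l) = (l**2 - 3*l) + 1 = 1 + l**2 - 3*l)
G(S, I) = I*S
67*G(c(3), K(-5)) = 67*((1 + (-5)**2 - 3*(-5))*(13 + 3)) = 67*((1 + 25 + 15)*16) = 67*(41*16) = 67*656 = 43952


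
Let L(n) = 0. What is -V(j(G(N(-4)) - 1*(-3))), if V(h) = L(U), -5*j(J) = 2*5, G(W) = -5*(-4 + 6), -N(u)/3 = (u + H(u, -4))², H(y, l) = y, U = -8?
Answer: 0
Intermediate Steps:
N(u) = -12*u² (N(u) = -3*(u + u)² = -3*4*u² = -12*u²)
G(W) = -10 (G(W) = -5*2 = -10)
j(J) = -2 (j(J) = -2*5/5 = -⅕*10 = -2)
V(h) = 0
-V(j(G(N(-4)) - 1*(-3))) = -1*0 = 0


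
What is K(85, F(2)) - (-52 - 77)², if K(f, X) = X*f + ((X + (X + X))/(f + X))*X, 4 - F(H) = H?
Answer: -477655/29 ≈ -16471.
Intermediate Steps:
F(H) = 4 - H
K(f, X) = X*f + 3*X²/(X + f) (K(f, X) = X*f + ((X + 2*X)/(X + f))*X = X*f + ((3*X)/(X + f))*X = X*f + (3*X/(X + f))*X = X*f + 3*X²/(X + f))
K(85, F(2)) - (-52 - 77)² = (4 - 1*2)*(85² + 3*(4 - 1*2) + (4 - 1*2)*85)/((4 - 1*2) + 85) - (-52 - 77)² = (4 - 2)*(7225 + 3*(4 - 2) + (4 - 2)*85)/((4 - 2) + 85) - 1*(-129)² = 2*(7225 + 3*2 + 2*85)/(2 + 85) - 1*16641 = 2*(7225 + 6 + 170)/87 - 16641 = 2*(1/87)*7401 - 16641 = 4934/29 - 16641 = -477655/29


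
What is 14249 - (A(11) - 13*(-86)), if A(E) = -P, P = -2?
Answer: 13129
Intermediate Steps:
A(E) = 2 (A(E) = -1*(-2) = 2)
14249 - (A(11) - 13*(-86)) = 14249 - (2 - 13*(-86)) = 14249 - (2 + 1118) = 14249 - 1*1120 = 14249 - 1120 = 13129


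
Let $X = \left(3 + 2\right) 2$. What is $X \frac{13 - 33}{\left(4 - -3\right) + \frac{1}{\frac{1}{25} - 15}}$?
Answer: $- \frac{74800}{2593} \approx -28.847$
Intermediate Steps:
$X = 10$ ($X = 5 \cdot 2 = 10$)
$X \frac{13 - 33}{\left(4 - -3\right) + \frac{1}{\frac{1}{25} - 15}} = 10 \frac{13 - 33}{\left(4 - -3\right) + \frac{1}{\frac{1}{25} - 15}} = 10 \left(- \frac{20}{\left(4 + 3\right) + \frac{1}{\frac{1}{25} - 15}}\right) = 10 \left(- \frac{20}{7 + \frac{1}{- \frac{374}{25}}}\right) = 10 \left(- \frac{20}{7 - \frac{25}{374}}\right) = 10 \left(- \frac{20}{\frac{2593}{374}}\right) = 10 \left(\left(-20\right) \frac{374}{2593}\right) = 10 \left(- \frac{7480}{2593}\right) = - \frac{74800}{2593}$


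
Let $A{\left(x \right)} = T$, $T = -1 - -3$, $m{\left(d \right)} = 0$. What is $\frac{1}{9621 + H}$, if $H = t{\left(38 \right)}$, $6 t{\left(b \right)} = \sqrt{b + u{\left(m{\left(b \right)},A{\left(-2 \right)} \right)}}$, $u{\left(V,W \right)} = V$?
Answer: $\frac{173178}{1666145519} - \frac{3 \sqrt{38}}{1666145519} \approx 0.00010393$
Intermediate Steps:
$T = 2$ ($T = -1 + 3 = 2$)
$A{\left(x \right)} = 2$
$t{\left(b \right)} = \frac{\sqrt{b}}{6}$ ($t{\left(b \right)} = \frac{\sqrt{b + 0}}{6} = \frac{\sqrt{b}}{6}$)
$H = \frac{\sqrt{38}}{6} \approx 1.0274$
$\frac{1}{9621 + H} = \frac{1}{9621 + \frac{\sqrt{38}}{6}}$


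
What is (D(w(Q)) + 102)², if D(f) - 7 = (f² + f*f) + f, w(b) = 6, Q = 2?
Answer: 34969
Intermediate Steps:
D(f) = 7 + f + 2*f² (D(f) = 7 + ((f² + f*f) + f) = 7 + ((f² + f²) + f) = 7 + (2*f² + f) = 7 + (f + 2*f²) = 7 + f + 2*f²)
(D(w(Q)) + 102)² = ((7 + 6 + 2*6²) + 102)² = ((7 + 6 + 2*36) + 102)² = ((7 + 6 + 72) + 102)² = (85 + 102)² = 187² = 34969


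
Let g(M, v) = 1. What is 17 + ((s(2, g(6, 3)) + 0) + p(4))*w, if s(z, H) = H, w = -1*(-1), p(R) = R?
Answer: 22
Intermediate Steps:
w = 1
17 + ((s(2, g(6, 3)) + 0) + p(4))*w = 17 + ((1 + 0) + 4)*1 = 17 + (1 + 4)*1 = 17 + 5*1 = 17 + 5 = 22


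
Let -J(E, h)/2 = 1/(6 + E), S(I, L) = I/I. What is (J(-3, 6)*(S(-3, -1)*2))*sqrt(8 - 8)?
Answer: 0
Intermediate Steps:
S(I, L) = 1
J(E, h) = -2/(6 + E)
(J(-3, 6)*(S(-3, -1)*2))*sqrt(8 - 8) = ((-2/(6 - 3))*(1*2))*sqrt(8 - 8) = (-2/3*2)*sqrt(0) = (-2*1/3*2)*0 = -2/3*2*0 = -4/3*0 = 0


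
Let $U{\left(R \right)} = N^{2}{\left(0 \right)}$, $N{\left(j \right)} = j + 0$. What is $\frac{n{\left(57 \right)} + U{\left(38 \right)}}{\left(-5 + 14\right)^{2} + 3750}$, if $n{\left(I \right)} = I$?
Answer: $\frac{19}{1277} \approx 0.014879$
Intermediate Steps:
$N{\left(j \right)} = j$
$U{\left(R \right)} = 0$ ($U{\left(R \right)} = 0^{2} = 0$)
$\frac{n{\left(57 \right)} + U{\left(38 \right)}}{\left(-5 + 14\right)^{2} + 3750} = \frac{57 + 0}{\left(-5 + 14\right)^{2} + 3750} = \frac{57}{9^{2} + 3750} = \frac{57}{81 + 3750} = \frac{57}{3831} = 57 \cdot \frac{1}{3831} = \frac{19}{1277}$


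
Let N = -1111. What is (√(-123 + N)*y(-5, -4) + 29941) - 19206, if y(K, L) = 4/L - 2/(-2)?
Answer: 10735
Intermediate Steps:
y(K, L) = 1 + 4/L (y(K, L) = 4/L - 2*(-½) = 4/L + 1 = 1 + 4/L)
(√(-123 + N)*y(-5, -4) + 29941) - 19206 = (√(-123 - 1111)*((4 - 4)/(-4)) + 29941) - 19206 = (√(-1234)*(-¼*0) + 29941) - 19206 = ((I*√1234)*0 + 29941) - 19206 = (0 + 29941) - 19206 = 29941 - 19206 = 10735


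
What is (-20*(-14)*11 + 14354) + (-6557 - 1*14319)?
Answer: -3442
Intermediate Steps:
(-20*(-14)*11 + 14354) + (-6557 - 1*14319) = (280*11 + 14354) + (-6557 - 14319) = (3080 + 14354) - 20876 = 17434 - 20876 = -3442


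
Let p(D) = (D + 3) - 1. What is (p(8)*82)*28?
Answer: 22960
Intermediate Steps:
p(D) = 2 + D (p(D) = (3 + D) - 1 = 2 + D)
(p(8)*82)*28 = ((2 + 8)*82)*28 = (10*82)*28 = 820*28 = 22960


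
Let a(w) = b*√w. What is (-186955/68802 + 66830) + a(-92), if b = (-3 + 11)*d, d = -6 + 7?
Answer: 4597850705/68802 + 16*I*√23 ≈ 66827.0 + 76.733*I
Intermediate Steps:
d = 1
b = 8 (b = (-3 + 11)*1 = 8*1 = 8)
a(w) = 8*√w
(-186955/68802 + 66830) + a(-92) = (-186955/68802 + 66830) + 8*√(-92) = (-186955*1/68802 + 66830) + 8*(2*I*√23) = (-186955/68802 + 66830) + 16*I*√23 = 4597850705/68802 + 16*I*√23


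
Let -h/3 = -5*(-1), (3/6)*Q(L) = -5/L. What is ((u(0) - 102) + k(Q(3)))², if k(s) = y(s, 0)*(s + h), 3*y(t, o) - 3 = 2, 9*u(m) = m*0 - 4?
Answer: 17689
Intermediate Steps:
Q(L) = -10/L (Q(L) = 2*(-5/L) = -10/L)
u(m) = -4/9 (u(m) = (m*0 - 4)/9 = (0 - 4)/9 = (⅑)*(-4) = -4/9)
y(t, o) = 5/3 (y(t, o) = 1 + (⅓)*2 = 1 + ⅔ = 5/3)
h = -15 (h = -(-15)*(-1) = -3*5 = -15)
k(s) = -25 + 5*s/3 (k(s) = 5*(s - 15)/3 = 5*(-15 + s)/3 = -25 + 5*s/3)
((u(0) - 102) + k(Q(3)))² = ((-4/9 - 102) + (-25 + 5*(-10/3)/3))² = (-922/9 + (-25 + 5*(-10*⅓)/3))² = (-922/9 + (-25 + (5/3)*(-10/3)))² = (-922/9 + (-25 - 50/9))² = (-922/9 - 275/9)² = (-133)² = 17689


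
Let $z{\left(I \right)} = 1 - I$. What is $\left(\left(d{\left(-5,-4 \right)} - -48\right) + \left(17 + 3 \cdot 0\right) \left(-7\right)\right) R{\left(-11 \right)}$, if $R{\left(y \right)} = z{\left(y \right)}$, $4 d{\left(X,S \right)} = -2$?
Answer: $-858$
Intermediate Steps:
$d{\left(X,S \right)} = - \frac{1}{2}$ ($d{\left(X,S \right)} = \frac{1}{4} \left(-2\right) = - \frac{1}{2}$)
$R{\left(y \right)} = 1 - y$
$\left(\left(d{\left(-5,-4 \right)} - -48\right) + \left(17 + 3 \cdot 0\right) \left(-7\right)\right) R{\left(-11 \right)} = \left(\left(- \frac{1}{2} - -48\right) + \left(17 + 3 \cdot 0\right) \left(-7\right)\right) \left(1 - -11\right) = \left(\left(- \frac{1}{2} + 48\right) + \left(17 + 0\right) \left(-7\right)\right) \left(1 + 11\right) = \left(\frac{95}{2} + 17 \left(-7\right)\right) 12 = \left(\frac{95}{2} - 119\right) 12 = \left(- \frac{143}{2}\right) 12 = -858$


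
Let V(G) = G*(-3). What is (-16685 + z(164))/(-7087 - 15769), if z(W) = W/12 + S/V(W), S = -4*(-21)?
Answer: 2050595/2811288 ≈ 0.72941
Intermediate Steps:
S = 84
V(G) = -3*G
z(W) = -28/W + W/12 (z(W) = W/12 + 84/((-3*W)) = W*(1/12) + 84*(-1/(3*W)) = W/12 - 28/W = -28/W + W/12)
(-16685 + z(164))/(-7087 - 15769) = (-16685 + (-28/164 + (1/12)*164))/(-7087 - 15769) = (-16685 + (-28*1/164 + 41/3))/(-22856) = (-16685 + (-7/41 + 41/3))*(-1/22856) = (-16685 + 1660/123)*(-1/22856) = -2050595/123*(-1/22856) = 2050595/2811288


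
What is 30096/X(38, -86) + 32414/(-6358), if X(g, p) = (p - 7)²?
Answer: -4944351/3055019 ≈ -1.6184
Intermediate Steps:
X(g, p) = (-7 + p)²
30096/X(38, -86) + 32414/(-6358) = 30096/((-7 - 86)²) + 32414/(-6358) = 30096/((-93)²) + 32414*(-1/6358) = 30096/8649 - 16207/3179 = 30096*(1/8649) - 16207/3179 = 3344/961 - 16207/3179 = -4944351/3055019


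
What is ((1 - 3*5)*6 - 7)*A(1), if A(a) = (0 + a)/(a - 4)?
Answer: 91/3 ≈ 30.333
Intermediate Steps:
A(a) = a/(-4 + a)
((1 - 3*5)*6 - 7)*A(1) = ((1 - 3*5)*6 - 7)*(1/(-4 + 1)) = ((1 - 15)*6 - 7)*(1/(-3)) = (-14*6 - 7)*(1*(-⅓)) = (-84 - 7)*(-⅓) = -91*(-⅓) = 91/3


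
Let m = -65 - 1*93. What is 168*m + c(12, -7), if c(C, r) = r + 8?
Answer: -26543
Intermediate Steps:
c(C, r) = 8 + r
m = -158 (m = -65 - 93 = -158)
168*m + c(12, -7) = 168*(-158) + (8 - 7) = -26544 + 1 = -26543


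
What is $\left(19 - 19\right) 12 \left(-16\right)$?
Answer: $0$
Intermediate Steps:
$\left(19 - 19\right) 12 \left(-16\right) = 0 \cdot 12 \left(-16\right) = 0 \left(-16\right) = 0$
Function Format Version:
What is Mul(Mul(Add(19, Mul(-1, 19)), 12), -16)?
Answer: 0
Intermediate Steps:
Mul(Mul(Add(19, Mul(-1, 19)), 12), -16) = Mul(Mul(Add(19, -19), 12), -16) = Mul(Mul(0, 12), -16) = Mul(0, -16) = 0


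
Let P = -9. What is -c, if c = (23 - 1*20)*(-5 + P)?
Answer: 42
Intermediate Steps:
c = -42 (c = (23 - 1*20)*(-5 - 9) = (23 - 20)*(-14) = 3*(-14) = -42)
-c = -1*(-42) = 42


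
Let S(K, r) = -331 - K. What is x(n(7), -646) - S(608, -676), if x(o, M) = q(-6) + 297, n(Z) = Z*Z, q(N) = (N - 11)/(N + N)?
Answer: 14849/12 ≈ 1237.4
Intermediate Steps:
q(N) = (-11 + N)/(2*N) (q(N) = (-11 + N)/((2*N)) = (-11 + N)*(1/(2*N)) = (-11 + N)/(2*N))
n(Z) = Z²
x(o, M) = 3581/12 (x(o, M) = (½)*(-11 - 6)/(-6) + 297 = (½)*(-⅙)*(-17) + 297 = 17/12 + 297 = 3581/12)
x(n(7), -646) - S(608, -676) = 3581/12 - (-331 - 1*608) = 3581/12 - (-331 - 608) = 3581/12 - 1*(-939) = 3581/12 + 939 = 14849/12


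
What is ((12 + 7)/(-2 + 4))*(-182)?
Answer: -1729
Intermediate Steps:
((12 + 7)/(-2 + 4))*(-182) = (19/2)*(-182) = -1729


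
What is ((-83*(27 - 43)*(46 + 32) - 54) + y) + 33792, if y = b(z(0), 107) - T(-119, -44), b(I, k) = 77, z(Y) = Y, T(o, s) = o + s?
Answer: 137562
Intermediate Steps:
y = 240 (y = 77 - (-119 - 44) = 77 - 1*(-163) = 77 + 163 = 240)
((-83*(27 - 43)*(46 + 32) - 54) + y) + 33792 = ((-83*(27 - 43)*(46 + 32) - 54) + 240) + 33792 = ((-(-1328)*78 - 54) + 240) + 33792 = ((-83*(-1248) - 54) + 240) + 33792 = ((103584 - 54) + 240) + 33792 = (103530 + 240) + 33792 = 103770 + 33792 = 137562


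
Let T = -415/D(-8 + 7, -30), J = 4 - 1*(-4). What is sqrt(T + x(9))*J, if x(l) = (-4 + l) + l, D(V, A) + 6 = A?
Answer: 4*sqrt(919)/3 ≈ 40.420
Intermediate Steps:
D(V, A) = -6 + A
J = 8 (J = 4 + 4 = 8)
x(l) = -4 + 2*l
T = 415/36 (T = -415/(-6 - 30) = -415/(-36) = -415*(-1/36) = 415/36 ≈ 11.528)
sqrt(T + x(9))*J = sqrt(415/36 + (-4 + 2*9))*8 = sqrt(415/36 + (-4 + 18))*8 = sqrt(415/36 + 14)*8 = sqrt(919/36)*8 = (sqrt(919)/6)*8 = 4*sqrt(919)/3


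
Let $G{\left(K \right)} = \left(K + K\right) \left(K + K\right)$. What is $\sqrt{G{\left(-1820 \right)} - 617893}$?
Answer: $9 \sqrt{155947} \approx 3554.1$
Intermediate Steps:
$G{\left(K \right)} = 4 K^{2}$ ($G{\left(K \right)} = 2 K 2 K = 4 K^{2}$)
$\sqrt{G{\left(-1820 \right)} - 617893} = \sqrt{4 \left(-1820\right)^{2} - 617893} = \sqrt{4 \cdot 3312400 - 617893} = \sqrt{13249600 - 617893} = \sqrt{12631707} = 9 \sqrt{155947}$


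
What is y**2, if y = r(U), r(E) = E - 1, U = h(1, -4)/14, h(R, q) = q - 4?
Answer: 121/49 ≈ 2.4694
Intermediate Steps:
h(R, q) = -4 + q
U = -4/7 (U = (-4 - 4)/14 = -8*1/14 = -4/7 ≈ -0.57143)
r(E) = -1 + E
y = -11/7 (y = -1 - 4/7 = -11/7 ≈ -1.5714)
y**2 = (-11/7)**2 = 121/49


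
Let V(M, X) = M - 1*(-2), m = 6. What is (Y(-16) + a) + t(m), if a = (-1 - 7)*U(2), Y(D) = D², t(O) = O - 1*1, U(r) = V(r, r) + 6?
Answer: 181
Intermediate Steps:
V(M, X) = 2 + M (V(M, X) = M + 2 = 2 + M)
U(r) = 8 + r (U(r) = (2 + r) + 6 = 8 + r)
t(O) = -1 + O (t(O) = O - 1 = -1 + O)
a = -80 (a = (-1 - 7)*(8 + 2) = -8*10 = -80)
(Y(-16) + a) + t(m) = ((-16)² - 80) + (-1 + 6) = (256 - 80) + 5 = 176 + 5 = 181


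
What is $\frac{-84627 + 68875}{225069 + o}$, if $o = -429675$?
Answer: $\frac{7876}{102303} \approx 0.076987$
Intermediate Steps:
$\frac{-84627 + 68875}{225069 + o} = \frac{-84627 + 68875}{225069 - 429675} = - \frac{15752}{-204606} = \left(-15752\right) \left(- \frac{1}{204606}\right) = \frac{7876}{102303}$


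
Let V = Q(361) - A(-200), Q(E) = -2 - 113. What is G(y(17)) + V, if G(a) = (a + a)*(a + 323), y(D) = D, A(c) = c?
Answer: 11645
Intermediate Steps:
Q(E) = -115
V = 85 (V = -115 - 1*(-200) = -115 + 200 = 85)
G(a) = 2*a*(323 + a) (G(a) = (2*a)*(323 + a) = 2*a*(323 + a))
G(y(17)) + V = 2*17*(323 + 17) + 85 = 2*17*340 + 85 = 11560 + 85 = 11645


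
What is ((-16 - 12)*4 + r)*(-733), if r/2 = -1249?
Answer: 1913130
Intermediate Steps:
r = -2498 (r = 2*(-1249) = -2498)
((-16 - 12)*4 + r)*(-733) = ((-16 - 12)*4 - 2498)*(-733) = (-28*4 - 2498)*(-733) = (-112 - 2498)*(-733) = -2610*(-733) = 1913130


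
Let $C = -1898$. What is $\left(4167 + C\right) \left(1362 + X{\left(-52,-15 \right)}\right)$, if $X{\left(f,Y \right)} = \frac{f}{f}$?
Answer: $3092647$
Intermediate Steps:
$X{\left(f,Y \right)} = 1$
$\left(4167 + C\right) \left(1362 + X{\left(-52,-15 \right)}\right) = \left(4167 - 1898\right) \left(1362 + 1\right) = 2269 \cdot 1363 = 3092647$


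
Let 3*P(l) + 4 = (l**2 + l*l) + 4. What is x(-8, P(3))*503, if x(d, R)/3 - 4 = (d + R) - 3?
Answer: -1509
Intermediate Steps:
P(l) = 2*l**2/3 (P(l) = -4/3 + ((l**2 + l*l) + 4)/3 = -4/3 + ((l**2 + l**2) + 4)/3 = -4/3 + (2*l**2 + 4)/3 = -4/3 + (4 + 2*l**2)/3 = -4/3 + (4/3 + 2*l**2/3) = 2*l**2/3)
x(d, R) = 3 + 3*R + 3*d (x(d, R) = 12 + 3*((d + R) - 3) = 12 + 3*((R + d) - 3) = 12 + 3*(-3 + R + d) = 12 + (-9 + 3*R + 3*d) = 3 + 3*R + 3*d)
x(-8, P(3))*503 = (3 + 3*((2/3)*3**2) + 3*(-8))*503 = (3 + 3*((2/3)*9) - 24)*503 = (3 + 3*6 - 24)*503 = (3 + 18 - 24)*503 = -3*503 = -1509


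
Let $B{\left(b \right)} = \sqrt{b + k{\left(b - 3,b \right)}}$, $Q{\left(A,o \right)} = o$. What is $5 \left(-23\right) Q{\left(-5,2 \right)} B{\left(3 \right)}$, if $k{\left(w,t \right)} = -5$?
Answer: $- 230 i \sqrt{2} \approx - 325.27 i$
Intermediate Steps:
$B{\left(b \right)} = \sqrt{-5 + b}$ ($B{\left(b \right)} = \sqrt{b - 5} = \sqrt{-5 + b}$)
$5 \left(-23\right) Q{\left(-5,2 \right)} B{\left(3 \right)} = 5 \left(-23\right) 2 \sqrt{-5 + 3} = \left(-115\right) 2 \sqrt{-2} = - 230 i \sqrt{2}$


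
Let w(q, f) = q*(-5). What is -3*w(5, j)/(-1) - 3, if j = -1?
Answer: -78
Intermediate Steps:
w(q, f) = -5*q
-3*w(5, j)/(-1) - 3 = -3*(-5*5)/(-1) - 3 = -(-75)*(-1) - 3 = -3*25 - 3 = -75 - 3 = -78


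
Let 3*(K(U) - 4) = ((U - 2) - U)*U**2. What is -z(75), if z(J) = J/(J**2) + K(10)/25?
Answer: 187/75 ≈ 2.4933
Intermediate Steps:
K(U) = 4 - 2*U**2/3 (K(U) = 4 + (((U - 2) - U)*U**2)/3 = 4 + (((-2 + U) - U)*U**2)/3 = 4 + (-2*U**2)/3 = 4 - 2*U**2/3)
z(J) = -188/75 + 1/J (z(J) = J/(J**2) + (4 - 2/3*10**2)/25 = J/J**2 + (4 - 2/3*100)*(1/25) = 1/J + (4 - 200/3)*(1/25) = 1/J - 188/3*1/25 = 1/J - 188/75 = -188/75 + 1/J)
-z(75) = -(-188/75 + 1/75) = -1*(-187/75) = 187/75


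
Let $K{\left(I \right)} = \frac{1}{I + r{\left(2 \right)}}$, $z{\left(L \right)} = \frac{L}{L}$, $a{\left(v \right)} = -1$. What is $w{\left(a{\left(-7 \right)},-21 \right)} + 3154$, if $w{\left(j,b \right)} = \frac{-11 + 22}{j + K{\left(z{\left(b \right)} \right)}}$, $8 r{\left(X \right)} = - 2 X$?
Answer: $3165$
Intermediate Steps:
$r{\left(X \right)} = - \frac{X}{4}$ ($r{\left(X \right)} = \frac{\left(-2\right) X}{8} = - \frac{X}{4}$)
$z{\left(L \right)} = 1$
$K{\left(I \right)} = \frac{1}{- \frac{1}{2} + I}$ ($K{\left(I \right)} = \frac{1}{I - \frac{1}{2}} = \frac{1}{- \frac{1}{2} + I}$)
$w{\left(j,b \right)} = \frac{11}{2 + j}$ ($w{\left(j,b \right)} = \frac{-11 + 22}{j + \frac{2}{-1 + 2 \cdot 1}} = \frac{11}{j + \frac{2}{-1 + 2}} = \frac{11}{j + \frac{2}{1}} = \frac{11}{j + 2 \cdot 1} = \frac{11}{j + 2} = \frac{11}{2 + j}$)
$w{\left(a{\left(-7 \right)},-21 \right)} + 3154 = \frac{11}{2 - 1} + 3154 = \frac{11}{1} + 3154 = 11 \cdot 1 + 3154 = 11 + 3154 = 3165$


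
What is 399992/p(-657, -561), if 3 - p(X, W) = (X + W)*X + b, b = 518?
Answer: -399992/800741 ≈ -0.49953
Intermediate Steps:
p(X, W) = -515 - X*(W + X) (p(X, W) = 3 - ((X + W)*X + 518) = 3 - ((W + X)*X + 518) = 3 - (X*(W + X) + 518) = 3 - (518 + X*(W + X)) = 3 + (-518 - X*(W + X)) = -515 - X*(W + X))
399992/p(-657, -561) = 399992/(-515 - 1*(-657)**2 - 1*(-561)*(-657)) = 399992/(-515 - 1*431649 - 368577) = 399992/(-515 - 431649 - 368577) = 399992/(-800741) = 399992*(-1/800741) = -399992/800741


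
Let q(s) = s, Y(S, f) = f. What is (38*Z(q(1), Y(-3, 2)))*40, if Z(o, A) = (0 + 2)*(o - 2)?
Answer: -3040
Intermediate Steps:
Z(o, A) = -4 + 2*o (Z(o, A) = 2*(-2 + o) = -4 + 2*o)
(38*Z(q(1), Y(-3, 2)))*40 = (38*(-4 + 2*1))*40 = (38*(-4 + 2))*40 = (38*(-2))*40 = -76*40 = -3040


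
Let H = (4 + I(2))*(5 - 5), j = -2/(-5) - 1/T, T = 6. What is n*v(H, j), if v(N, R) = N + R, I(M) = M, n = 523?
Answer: 3661/30 ≈ 122.03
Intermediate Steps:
j = 7/30 (j = -2/(-5) - 1/6 = -2*(-⅕) - 1*⅙ = ⅖ - ⅙ = 7/30 ≈ 0.23333)
H = 0 (H = (4 + 2)*(5 - 5) = 6*0 = 0)
n*v(H, j) = 523*(0 + 7/30) = 523*(7/30) = 3661/30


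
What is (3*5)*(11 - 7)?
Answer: 60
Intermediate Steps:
(3*5)*(11 - 7) = 15*4 = 60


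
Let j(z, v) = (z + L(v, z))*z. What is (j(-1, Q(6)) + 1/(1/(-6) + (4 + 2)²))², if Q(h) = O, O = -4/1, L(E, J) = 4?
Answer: 408321/46225 ≈ 8.8333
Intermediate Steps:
O = -4 (O = -4*1 = -4)
Q(h) = -4
j(z, v) = z*(4 + z) (j(z, v) = (z + 4)*z = (4 + z)*z = z*(4 + z))
(j(-1, Q(6)) + 1/(1/(-6) + (4 + 2)²))² = (-(4 - 1) + 1/(1/(-6) + (4 + 2)²))² = (-1*3 + 1/(-⅙ + 6²))² = (-3 + 1/(-⅙ + 36))² = (-3 + 1/(215/6))² = (-3 + 6/215)² = (-639/215)² = 408321/46225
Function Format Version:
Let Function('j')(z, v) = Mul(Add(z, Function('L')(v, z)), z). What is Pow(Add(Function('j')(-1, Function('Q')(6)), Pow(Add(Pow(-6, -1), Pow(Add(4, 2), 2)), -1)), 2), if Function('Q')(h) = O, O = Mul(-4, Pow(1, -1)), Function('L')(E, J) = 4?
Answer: Rational(408321, 46225) ≈ 8.8333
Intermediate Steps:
O = -4 (O = Mul(-4, 1) = -4)
Function('Q')(h) = -4
Function('j')(z, v) = Mul(z, Add(4, z)) (Function('j')(z, v) = Mul(Add(z, 4), z) = Mul(Add(4, z), z) = Mul(z, Add(4, z)))
Pow(Add(Function('j')(-1, Function('Q')(6)), Pow(Add(Pow(-6, -1), Pow(Add(4, 2), 2)), -1)), 2) = Pow(Add(Mul(-1, Add(4, -1)), Pow(Add(Pow(-6, -1), Pow(Add(4, 2), 2)), -1)), 2) = Pow(Add(Mul(-1, 3), Pow(Add(Rational(-1, 6), Pow(6, 2)), -1)), 2) = Pow(Add(-3, Pow(Add(Rational(-1, 6), 36), -1)), 2) = Pow(Add(-3, Pow(Rational(215, 6), -1)), 2) = Pow(Add(-3, Rational(6, 215)), 2) = Pow(Rational(-639, 215), 2) = Rational(408321, 46225)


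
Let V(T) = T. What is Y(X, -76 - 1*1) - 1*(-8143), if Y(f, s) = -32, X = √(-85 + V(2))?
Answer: 8111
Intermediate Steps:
X = I*√83 (X = √(-85 + 2) = √(-83) = I*√83 ≈ 9.1104*I)
Y(X, -76 - 1*1) - 1*(-8143) = -32 - 1*(-8143) = -32 + 8143 = 8111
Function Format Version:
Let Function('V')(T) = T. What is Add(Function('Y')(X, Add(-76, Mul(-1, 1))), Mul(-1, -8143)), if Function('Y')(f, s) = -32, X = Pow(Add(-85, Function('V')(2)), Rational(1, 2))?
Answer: 8111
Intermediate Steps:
X = Mul(I, Pow(83, Rational(1, 2))) (X = Pow(Add(-85, 2), Rational(1, 2)) = Pow(-83, Rational(1, 2)) = Mul(I, Pow(83, Rational(1, 2))) ≈ Mul(9.1104, I))
Add(Function('Y')(X, Add(-76, Mul(-1, 1))), Mul(-1, -8143)) = Add(-32, Mul(-1, -8143)) = Add(-32, 8143) = 8111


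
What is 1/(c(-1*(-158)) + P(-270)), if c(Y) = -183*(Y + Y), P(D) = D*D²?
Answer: -1/19740828 ≈ -5.0656e-8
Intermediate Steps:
P(D) = D³
c(Y) = -366*Y
1/(c(-1*(-158)) + P(-270)) = 1/(-(-366)*(-158) + (-270)³) = 1/(-366*158 - 19683000) = 1/(-57828 - 19683000) = 1/(-19740828) = -1/19740828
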